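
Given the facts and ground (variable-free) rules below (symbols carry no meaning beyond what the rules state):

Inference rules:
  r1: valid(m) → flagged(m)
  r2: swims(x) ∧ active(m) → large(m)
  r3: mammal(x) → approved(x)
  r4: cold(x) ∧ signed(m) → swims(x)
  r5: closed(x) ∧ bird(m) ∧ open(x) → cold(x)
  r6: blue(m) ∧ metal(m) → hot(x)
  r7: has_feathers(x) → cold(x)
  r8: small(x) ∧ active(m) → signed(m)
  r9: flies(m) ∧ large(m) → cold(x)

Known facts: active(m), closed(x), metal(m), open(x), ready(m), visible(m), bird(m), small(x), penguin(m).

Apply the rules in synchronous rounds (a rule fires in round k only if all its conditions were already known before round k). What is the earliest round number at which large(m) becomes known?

Round 1 fires r5, r8, giving cold(x), signed(m).
Round 2 fires r4, giving swims(x).
Round 3 fires r2, giving large(m).
large(m) first appears in round 3.

3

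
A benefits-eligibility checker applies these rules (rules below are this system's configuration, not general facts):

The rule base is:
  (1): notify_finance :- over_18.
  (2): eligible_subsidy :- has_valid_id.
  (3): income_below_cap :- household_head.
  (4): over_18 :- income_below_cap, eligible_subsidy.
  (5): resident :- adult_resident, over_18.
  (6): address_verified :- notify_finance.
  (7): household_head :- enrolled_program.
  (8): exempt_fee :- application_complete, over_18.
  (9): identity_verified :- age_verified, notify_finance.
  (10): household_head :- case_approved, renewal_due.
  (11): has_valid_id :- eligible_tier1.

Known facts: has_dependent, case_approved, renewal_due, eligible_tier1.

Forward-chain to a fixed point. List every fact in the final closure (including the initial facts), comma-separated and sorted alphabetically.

Round 1 fires (10), (11), giving household_head, has_valid_id.
Round 2 fires (2), (3), giving eligible_subsidy, income_below_cap.
Round 3 fires (4), giving over_18.
Round 4 fires (1), giving notify_finance.
Round 5 fires (6), giving address_verified.

address_verified, case_approved, eligible_subsidy, eligible_tier1, has_dependent, has_valid_id, household_head, income_below_cap, notify_finance, over_18, renewal_due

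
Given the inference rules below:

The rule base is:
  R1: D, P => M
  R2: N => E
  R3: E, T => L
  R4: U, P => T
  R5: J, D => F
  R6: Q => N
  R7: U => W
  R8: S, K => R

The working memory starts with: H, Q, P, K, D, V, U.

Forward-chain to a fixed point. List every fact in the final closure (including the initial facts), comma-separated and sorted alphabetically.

Round 1: R1 [D, P => M]; R4 [U, P => T]; R6 [Q => N]; R7 [U => W]. New: M, T, N, W.
Round 2: R2 [N => E]. New: E.
Round 3: R3 [E, T => L]. New: L.

D, E, H, K, L, M, N, P, Q, T, U, V, W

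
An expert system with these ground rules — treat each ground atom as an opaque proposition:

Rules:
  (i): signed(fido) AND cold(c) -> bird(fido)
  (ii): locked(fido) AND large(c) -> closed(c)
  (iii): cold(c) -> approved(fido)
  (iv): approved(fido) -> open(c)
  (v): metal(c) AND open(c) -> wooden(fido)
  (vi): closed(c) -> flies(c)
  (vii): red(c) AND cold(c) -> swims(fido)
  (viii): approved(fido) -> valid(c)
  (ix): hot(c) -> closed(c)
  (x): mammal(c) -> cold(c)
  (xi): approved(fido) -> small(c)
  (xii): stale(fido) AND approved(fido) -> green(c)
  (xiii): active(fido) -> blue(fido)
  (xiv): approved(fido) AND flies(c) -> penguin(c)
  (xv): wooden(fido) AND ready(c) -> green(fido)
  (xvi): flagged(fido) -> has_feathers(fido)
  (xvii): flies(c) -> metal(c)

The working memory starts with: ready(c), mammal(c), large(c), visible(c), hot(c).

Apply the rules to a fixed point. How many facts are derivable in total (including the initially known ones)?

16

[1] (ix) [hot(c) -> closed(c)]; (x) [mammal(c) -> cold(c)]. ⇒ new: closed(c), cold(c).
[2] (iii) [cold(c) -> approved(fido)]; (vi) [closed(c) -> flies(c)]. ⇒ new: approved(fido), flies(c).
[3] (iv) [approved(fido) -> open(c)]; (viii) [approved(fido) -> valid(c)]; (xi) [approved(fido) -> small(c)]; (xiv) [approved(fido) AND flies(c) -> penguin(c)]; (xvii) [flies(c) -> metal(c)]. ⇒ new: open(c), valid(c), small(c), penguin(c), metal(c).
[4] (v) [metal(c) AND open(c) -> wooden(fido)]. ⇒ new: wooden(fido).
[5] (xv) [wooden(fido) AND ready(c) -> green(fido)]. ⇒ new: green(fido).
Closure: {approved(fido), closed(c), cold(c), flies(c), green(fido), hot(c), large(c), mammal(c), metal(c), open(c), penguin(c), ready(c), small(c), valid(c), visible(c), wooden(fido)} — 16 facts.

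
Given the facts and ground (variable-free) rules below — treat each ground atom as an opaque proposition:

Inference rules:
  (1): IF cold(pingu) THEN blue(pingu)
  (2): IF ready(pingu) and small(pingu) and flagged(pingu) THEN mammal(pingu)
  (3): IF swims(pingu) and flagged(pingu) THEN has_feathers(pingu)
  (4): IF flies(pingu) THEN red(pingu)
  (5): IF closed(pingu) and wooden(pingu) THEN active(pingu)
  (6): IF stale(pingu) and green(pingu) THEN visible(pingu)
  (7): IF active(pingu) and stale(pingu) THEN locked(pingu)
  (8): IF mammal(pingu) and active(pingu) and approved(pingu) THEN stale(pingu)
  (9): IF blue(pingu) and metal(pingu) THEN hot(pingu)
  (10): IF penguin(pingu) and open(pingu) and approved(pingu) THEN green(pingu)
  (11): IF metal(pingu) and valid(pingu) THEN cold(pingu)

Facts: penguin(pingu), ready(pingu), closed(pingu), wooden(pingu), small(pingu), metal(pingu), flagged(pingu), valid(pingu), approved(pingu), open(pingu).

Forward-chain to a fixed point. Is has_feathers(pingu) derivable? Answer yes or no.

Round 1: (2) [IF ready(pingu) and small(pingu) and flagged(pingu) THEN mammal(pingu)]; (5) [IF closed(pingu) and wooden(pingu) THEN active(pingu)]; (10) [IF penguin(pingu) and open(pingu) and approved(pingu) THEN green(pingu)]; (11) [IF metal(pingu) and valid(pingu) THEN cold(pingu)]. New: mammal(pingu), active(pingu), green(pingu), cold(pingu).
Round 2: (1) [IF cold(pingu) THEN blue(pingu)]; (8) [IF mammal(pingu) and active(pingu) and approved(pingu) THEN stale(pingu)]. New: blue(pingu), stale(pingu).
Round 3: (6) [IF stale(pingu) and green(pingu) THEN visible(pingu)]; (7) [IF active(pingu) and stale(pingu) THEN locked(pingu)]; (9) [IF blue(pingu) and metal(pingu) THEN hot(pingu)]. New: visible(pingu), locked(pingu), hot(pingu).
Fixed point reached. has_feathers(pingu) is concluded only by (3); (3) needs swims(pingu) (never derived).

no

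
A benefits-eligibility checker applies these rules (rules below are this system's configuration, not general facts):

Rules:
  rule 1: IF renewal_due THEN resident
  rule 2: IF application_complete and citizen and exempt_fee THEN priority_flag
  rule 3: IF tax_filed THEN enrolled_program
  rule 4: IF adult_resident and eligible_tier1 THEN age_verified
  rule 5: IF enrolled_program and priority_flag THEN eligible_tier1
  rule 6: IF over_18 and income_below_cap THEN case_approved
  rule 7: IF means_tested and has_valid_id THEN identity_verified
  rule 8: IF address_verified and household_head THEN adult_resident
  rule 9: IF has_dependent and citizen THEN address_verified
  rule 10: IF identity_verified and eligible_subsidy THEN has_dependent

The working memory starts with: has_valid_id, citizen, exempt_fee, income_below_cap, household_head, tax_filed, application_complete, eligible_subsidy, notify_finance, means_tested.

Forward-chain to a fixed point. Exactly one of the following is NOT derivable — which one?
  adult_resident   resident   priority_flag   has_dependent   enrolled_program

resident

[1] rule 2 [IF application_complete and citizen and exempt_fee THEN priority_flag]; rule 3 [IF tax_filed THEN enrolled_program]; rule 7 [IF means_tested and has_valid_id THEN identity_verified]. ⇒ new: priority_flag, enrolled_program, identity_verified.
[2] rule 5 [IF enrolled_program and priority_flag THEN eligible_tier1]; rule 10 [IF identity_verified and eligible_subsidy THEN has_dependent]. ⇒ new: eligible_tier1, has_dependent.
[3] rule 9 [IF has_dependent and citizen THEN address_verified]. ⇒ new: address_verified.
[4] rule 8 [IF address_verified and household_head THEN adult_resident]. ⇒ new: adult_resident.
[5] rule 4 [IF adult_resident and eligible_tier1 THEN age_verified]. ⇒ new: age_verified.
Derived: has_dependent (round 2), enrolled_program (round 1), adult_resident (round 4), priority_flag (round 1). resident never appears in any round.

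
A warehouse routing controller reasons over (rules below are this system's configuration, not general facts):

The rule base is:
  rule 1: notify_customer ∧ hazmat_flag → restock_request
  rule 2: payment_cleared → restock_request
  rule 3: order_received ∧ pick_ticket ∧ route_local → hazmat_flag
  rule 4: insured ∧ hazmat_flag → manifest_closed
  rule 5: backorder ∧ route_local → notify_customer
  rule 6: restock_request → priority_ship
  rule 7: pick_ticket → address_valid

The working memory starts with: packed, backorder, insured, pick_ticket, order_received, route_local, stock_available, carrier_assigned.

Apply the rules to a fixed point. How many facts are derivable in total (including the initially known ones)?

14

[1] rule 3 [order_received ∧ pick_ticket ∧ route_local → hazmat_flag]; rule 5 [backorder ∧ route_local → notify_customer]; rule 7 [pick_ticket → address_valid]. ⇒ new: hazmat_flag, notify_customer, address_valid.
[2] rule 1 [notify_customer ∧ hazmat_flag → restock_request]; rule 4 [insured ∧ hazmat_flag → manifest_closed]. ⇒ new: restock_request, manifest_closed.
[3] rule 6 [restock_request → priority_ship]. ⇒ new: priority_ship.
Closure: {address_valid, backorder, carrier_assigned, hazmat_flag, insured, manifest_closed, notify_customer, order_received, packed, pick_ticket, priority_ship, restock_request, route_local, stock_available} — 14 facts.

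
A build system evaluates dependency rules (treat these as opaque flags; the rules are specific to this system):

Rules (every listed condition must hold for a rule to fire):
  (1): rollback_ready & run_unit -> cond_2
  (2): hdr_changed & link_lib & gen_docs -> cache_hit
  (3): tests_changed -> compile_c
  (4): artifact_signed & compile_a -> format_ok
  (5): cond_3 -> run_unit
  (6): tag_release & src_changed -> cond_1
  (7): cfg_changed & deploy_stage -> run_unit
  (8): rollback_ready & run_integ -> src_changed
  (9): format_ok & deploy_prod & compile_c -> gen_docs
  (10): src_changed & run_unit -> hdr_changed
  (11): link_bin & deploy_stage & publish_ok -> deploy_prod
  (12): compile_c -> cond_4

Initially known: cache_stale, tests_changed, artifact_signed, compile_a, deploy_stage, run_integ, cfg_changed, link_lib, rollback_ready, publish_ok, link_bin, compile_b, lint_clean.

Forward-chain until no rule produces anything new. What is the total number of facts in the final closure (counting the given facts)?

Round 1 — (3), (4), (7), (8), (11), derive compile_c, format_ok, run_unit, src_changed, deploy_prod.
Round 2 — (1), (9), (10), (12), derive cond_2, gen_docs, hdr_changed, cond_4.
Round 3 — (2), derive cache_hit.
Closure: {artifact_signed, cache_hit, cache_stale, cfg_changed, compile_a, compile_b, compile_c, cond_2, cond_4, deploy_prod, deploy_stage, format_ok, gen_docs, hdr_changed, link_bin, link_lib, lint_clean, publish_ok, rollback_ready, run_integ, run_unit, src_changed, tests_changed} — 23 facts.

23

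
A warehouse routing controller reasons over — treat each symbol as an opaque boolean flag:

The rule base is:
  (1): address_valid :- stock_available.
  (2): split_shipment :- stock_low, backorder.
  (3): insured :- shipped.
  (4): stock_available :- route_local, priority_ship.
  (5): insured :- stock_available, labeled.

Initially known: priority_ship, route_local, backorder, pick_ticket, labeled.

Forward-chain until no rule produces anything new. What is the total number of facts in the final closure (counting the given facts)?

[1] (4) [stock_available :- route_local, priority_ship.]. ⇒ new: stock_available.
[2] (1) [address_valid :- stock_available.]; (5) [insured :- stock_available, labeled.]. ⇒ new: address_valid, insured.
Closure: {address_valid, backorder, insured, labeled, pick_ticket, priority_ship, route_local, stock_available} — 8 facts.

8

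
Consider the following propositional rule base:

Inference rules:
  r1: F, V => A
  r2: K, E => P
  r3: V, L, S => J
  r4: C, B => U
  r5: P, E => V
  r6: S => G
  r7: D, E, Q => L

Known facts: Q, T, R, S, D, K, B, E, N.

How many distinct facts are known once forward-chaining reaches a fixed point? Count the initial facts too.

Round 1: r2 [K, E => P]; r6 [S => G]; r7 [D, E, Q => L]. Adds P, G, L.
Round 2: r5 [P, E => V]. Adds V.
Round 3: r3 [V, L, S => J]. Adds J.
Closure: {B, D, E, G, J, K, L, N, P, Q, R, S, T, V} — 14 facts.

14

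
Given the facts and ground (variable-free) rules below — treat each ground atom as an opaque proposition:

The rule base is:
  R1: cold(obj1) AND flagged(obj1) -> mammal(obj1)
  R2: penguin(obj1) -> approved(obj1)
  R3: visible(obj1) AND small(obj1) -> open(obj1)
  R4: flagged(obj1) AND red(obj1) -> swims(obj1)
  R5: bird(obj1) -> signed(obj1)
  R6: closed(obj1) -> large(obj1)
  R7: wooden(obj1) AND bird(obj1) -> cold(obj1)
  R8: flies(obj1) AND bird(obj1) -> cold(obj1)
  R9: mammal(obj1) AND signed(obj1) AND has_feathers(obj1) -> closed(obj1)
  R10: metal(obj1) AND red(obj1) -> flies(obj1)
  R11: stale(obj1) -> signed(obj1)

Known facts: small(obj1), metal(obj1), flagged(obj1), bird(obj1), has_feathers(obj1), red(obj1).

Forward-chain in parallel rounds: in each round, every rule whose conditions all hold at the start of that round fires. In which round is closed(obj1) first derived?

Round 1 — R4, R5, R10, derive swims(obj1), signed(obj1), flies(obj1).
Round 2 — R8, derive cold(obj1).
Round 3 — R1, derive mammal(obj1).
Round 4 — R9, derive closed(obj1).
closed(obj1) first appears in round 4.

4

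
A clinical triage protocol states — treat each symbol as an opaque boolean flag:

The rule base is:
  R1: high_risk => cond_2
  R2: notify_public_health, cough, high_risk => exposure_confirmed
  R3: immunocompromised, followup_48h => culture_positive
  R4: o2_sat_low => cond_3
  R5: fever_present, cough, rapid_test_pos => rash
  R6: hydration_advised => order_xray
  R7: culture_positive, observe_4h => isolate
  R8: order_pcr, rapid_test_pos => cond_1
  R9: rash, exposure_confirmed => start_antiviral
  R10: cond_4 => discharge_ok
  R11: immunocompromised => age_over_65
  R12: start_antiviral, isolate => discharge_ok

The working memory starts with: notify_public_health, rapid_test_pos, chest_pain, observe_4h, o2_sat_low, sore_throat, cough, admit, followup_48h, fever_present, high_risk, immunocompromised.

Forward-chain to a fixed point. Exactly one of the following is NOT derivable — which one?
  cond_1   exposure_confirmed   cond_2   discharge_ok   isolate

Round 1: R1 [high_risk => cond_2]; R2 [notify_public_health, cough, high_risk => exposure_confirmed]; R3 [immunocompromised, followup_48h => culture_positive]; R4 [o2_sat_low => cond_3]; R5 [fever_present, cough, rapid_test_pos => rash]; R11 [immunocompromised => age_over_65]. Adds cond_2, exposure_confirmed, culture_positive, cond_3, rash, age_over_65.
Round 2: R7 [culture_positive, observe_4h => isolate]; R9 [rash, exposure_confirmed => start_antiviral]. Adds isolate, start_antiviral.
Round 3: R12 [start_antiviral, isolate => discharge_ok]. Adds discharge_ok.
Derived: exposure_confirmed (round 1), discharge_ok (round 3), isolate (round 2), cond_2 (round 1). cond_1 never appears in any round.

cond_1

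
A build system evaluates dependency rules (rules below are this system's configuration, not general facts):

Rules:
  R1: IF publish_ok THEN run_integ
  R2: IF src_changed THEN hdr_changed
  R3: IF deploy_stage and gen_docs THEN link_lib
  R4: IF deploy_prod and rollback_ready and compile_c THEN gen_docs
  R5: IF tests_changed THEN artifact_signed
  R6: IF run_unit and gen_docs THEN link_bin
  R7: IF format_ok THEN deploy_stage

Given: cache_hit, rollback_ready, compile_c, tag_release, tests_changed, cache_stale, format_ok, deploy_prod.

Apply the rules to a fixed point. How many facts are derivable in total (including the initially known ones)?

Round 1 — R4, R5, R7, derive gen_docs, artifact_signed, deploy_stage.
Round 2 — R3, derive link_lib.
Closure: {artifact_signed, cache_hit, cache_stale, compile_c, deploy_prod, deploy_stage, format_ok, gen_docs, link_lib, rollback_ready, tag_release, tests_changed} — 12 facts.

12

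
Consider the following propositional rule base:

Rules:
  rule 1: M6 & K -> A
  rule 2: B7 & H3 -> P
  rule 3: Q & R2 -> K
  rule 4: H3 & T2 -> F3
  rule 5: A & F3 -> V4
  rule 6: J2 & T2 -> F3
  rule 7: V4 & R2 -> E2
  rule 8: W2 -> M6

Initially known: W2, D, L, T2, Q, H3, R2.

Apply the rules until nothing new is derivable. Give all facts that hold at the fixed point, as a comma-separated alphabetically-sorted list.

A, D, E2, F3, H3, K, L, M6, Q, R2, T2, V4, W2

Round 1: rule 3 [Q & R2 -> K]; rule 4 [H3 & T2 -> F3]; rule 8 [W2 -> M6]. New: K, F3, M6.
Round 2: rule 1 [M6 & K -> A]. New: A.
Round 3: rule 5 [A & F3 -> V4]. New: V4.
Round 4: rule 7 [V4 & R2 -> E2]. New: E2.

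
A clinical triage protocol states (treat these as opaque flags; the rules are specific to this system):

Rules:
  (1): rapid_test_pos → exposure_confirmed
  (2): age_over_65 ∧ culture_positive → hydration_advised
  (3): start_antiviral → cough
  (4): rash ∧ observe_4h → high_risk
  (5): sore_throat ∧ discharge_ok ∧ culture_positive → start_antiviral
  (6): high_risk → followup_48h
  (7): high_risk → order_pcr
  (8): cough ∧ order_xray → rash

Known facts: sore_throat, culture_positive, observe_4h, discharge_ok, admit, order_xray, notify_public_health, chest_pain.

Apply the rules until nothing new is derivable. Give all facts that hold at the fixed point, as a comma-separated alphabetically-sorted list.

Round 1: (5) [sore_throat ∧ discharge_ok ∧ culture_positive → start_antiviral]. New: start_antiviral.
Round 2: (3) [start_antiviral → cough]. New: cough.
Round 3: (8) [cough ∧ order_xray → rash]. New: rash.
Round 4: (4) [rash ∧ observe_4h → high_risk]. New: high_risk.
Round 5: (6) [high_risk → followup_48h]; (7) [high_risk → order_pcr]. New: followup_48h, order_pcr.

admit, chest_pain, cough, culture_positive, discharge_ok, followup_48h, high_risk, notify_public_health, observe_4h, order_pcr, order_xray, rash, sore_throat, start_antiviral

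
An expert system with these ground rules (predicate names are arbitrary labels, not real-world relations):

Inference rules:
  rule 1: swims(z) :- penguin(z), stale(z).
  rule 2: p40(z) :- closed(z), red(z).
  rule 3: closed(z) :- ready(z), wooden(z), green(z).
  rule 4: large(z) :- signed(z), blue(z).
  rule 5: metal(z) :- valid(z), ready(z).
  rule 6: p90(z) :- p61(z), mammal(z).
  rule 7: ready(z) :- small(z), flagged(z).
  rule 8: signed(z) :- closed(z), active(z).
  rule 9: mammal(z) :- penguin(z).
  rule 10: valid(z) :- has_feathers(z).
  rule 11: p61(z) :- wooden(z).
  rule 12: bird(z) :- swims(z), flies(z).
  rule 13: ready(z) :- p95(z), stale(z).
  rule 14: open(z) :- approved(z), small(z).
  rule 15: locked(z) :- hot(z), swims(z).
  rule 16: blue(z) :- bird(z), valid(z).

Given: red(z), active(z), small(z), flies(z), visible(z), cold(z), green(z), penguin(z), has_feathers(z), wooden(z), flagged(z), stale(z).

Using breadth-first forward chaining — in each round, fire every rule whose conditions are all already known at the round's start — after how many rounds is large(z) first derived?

[1] rule 1 [swims(z) :- penguin(z), stale(z).]; rule 7 [ready(z) :- small(z), flagged(z).]; rule 9 [mammal(z) :- penguin(z).]; rule 10 [valid(z) :- has_feathers(z).]; rule 11 [p61(z) :- wooden(z).]. ⇒ new: swims(z), ready(z), mammal(z), valid(z), p61(z).
[2] rule 3 [closed(z) :- ready(z), wooden(z), green(z).]; rule 5 [metal(z) :- valid(z), ready(z).]; rule 6 [p90(z) :- p61(z), mammal(z).]; rule 12 [bird(z) :- swims(z), flies(z).]. ⇒ new: closed(z), metal(z), p90(z), bird(z).
[3] rule 2 [p40(z) :- closed(z), red(z).]; rule 8 [signed(z) :- closed(z), active(z).]; rule 16 [blue(z) :- bird(z), valid(z).]. ⇒ new: p40(z), signed(z), blue(z).
[4] rule 4 [large(z) :- signed(z), blue(z).]. ⇒ new: large(z).
large(z) first appears in round 4.

4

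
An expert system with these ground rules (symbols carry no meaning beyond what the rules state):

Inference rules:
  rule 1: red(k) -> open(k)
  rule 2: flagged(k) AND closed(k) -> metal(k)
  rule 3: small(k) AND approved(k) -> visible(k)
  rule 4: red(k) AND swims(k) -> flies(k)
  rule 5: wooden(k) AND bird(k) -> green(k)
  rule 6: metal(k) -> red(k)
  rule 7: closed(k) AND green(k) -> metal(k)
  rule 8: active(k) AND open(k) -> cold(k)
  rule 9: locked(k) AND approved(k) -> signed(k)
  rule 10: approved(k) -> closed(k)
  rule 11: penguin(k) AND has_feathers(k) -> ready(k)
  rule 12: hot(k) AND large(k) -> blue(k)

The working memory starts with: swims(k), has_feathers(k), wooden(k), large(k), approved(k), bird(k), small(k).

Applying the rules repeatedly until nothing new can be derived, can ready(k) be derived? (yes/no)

no

[1] rule 3 [small(k) AND approved(k) -> visible(k)]; rule 5 [wooden(k) AND bird(k) -> green(k)]; rule 10 [approved(k) -> closed(k)]. ⇒ new: visible(k), green(k), closed(k).
[2] rule 7 [closed(k) AND green(k) -> metal(k)]. ⇒ new: metal(k).
[3] rule 6 [metal(k) -> red(k)]. ⇒ new: red(k).
[4] rule 1 [red(k) -> open(k)]; rule 4 [red(k) AND swims(k) -> flies(k)]. ⇒ new: open(k), flies(k).
Fixed point reached. ready(k) is concluded only by rule 11; rule 11 needs penguin(k) (never derived).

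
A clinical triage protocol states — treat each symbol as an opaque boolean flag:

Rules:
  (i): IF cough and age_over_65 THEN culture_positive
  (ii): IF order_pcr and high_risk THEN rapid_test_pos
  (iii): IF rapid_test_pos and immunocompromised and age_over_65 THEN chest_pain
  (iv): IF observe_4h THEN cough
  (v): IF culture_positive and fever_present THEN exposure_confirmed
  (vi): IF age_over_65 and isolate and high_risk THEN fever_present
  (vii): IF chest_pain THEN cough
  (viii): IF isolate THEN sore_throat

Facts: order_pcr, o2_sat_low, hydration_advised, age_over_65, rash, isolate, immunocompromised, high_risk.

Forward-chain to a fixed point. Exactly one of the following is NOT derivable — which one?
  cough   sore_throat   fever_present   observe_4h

Round 1: (ii) [IF order_pcr and high_risk THEN rapid_test_pos]; (vi) [IF age_over_65 and isolate and high_risk THEN fever_present]; (viii) [IF isolate THEN sore_throat]. New: rapid_test_pos, fever_present, sore_throat.
Round 2: (iii) [IF rapid_test_pos and immunocompromised and age_over_65 THEN chest_pain]. New: chest_pain.
Round 3: (vii) [IF chest_pain THEN cough]. New: cough.
Round 4: (i) [IF cough and age_over_65 THEN culture_positive]. New: culture_positive.
Round 5: (v) [IF culture_positive and fever_present THEN exposure_confirmed]. New: exposure_confirmed.
Derived: cough (round 3), sore_throat (round 1), fever_present (round 1). observe_4h never appears in any round.

observe_4h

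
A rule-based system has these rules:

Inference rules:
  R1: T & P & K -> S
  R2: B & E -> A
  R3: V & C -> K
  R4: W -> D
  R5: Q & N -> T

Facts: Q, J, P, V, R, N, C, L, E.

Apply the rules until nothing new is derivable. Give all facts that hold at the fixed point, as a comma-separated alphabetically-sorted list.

Round 1 — R3, R5, derive K, T.
Round 2 — R1, derive S.

C, E, J, K, L, N, P, Q, R, S, T, V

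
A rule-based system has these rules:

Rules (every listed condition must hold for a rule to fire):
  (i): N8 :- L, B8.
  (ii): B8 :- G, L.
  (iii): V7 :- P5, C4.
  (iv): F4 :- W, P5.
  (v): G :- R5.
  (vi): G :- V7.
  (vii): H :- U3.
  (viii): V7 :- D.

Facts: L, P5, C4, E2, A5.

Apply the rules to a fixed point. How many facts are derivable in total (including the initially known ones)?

Round 1 fires (iii), giving V7.
Round 2 fires (vi), giving G.
Round 3 fires (ii), giving B8.
Round 4 fires (i), giving N8.
Closure: {A5, B8, C4, E2, G, L, N8, P5, V7} — 9 facts.

9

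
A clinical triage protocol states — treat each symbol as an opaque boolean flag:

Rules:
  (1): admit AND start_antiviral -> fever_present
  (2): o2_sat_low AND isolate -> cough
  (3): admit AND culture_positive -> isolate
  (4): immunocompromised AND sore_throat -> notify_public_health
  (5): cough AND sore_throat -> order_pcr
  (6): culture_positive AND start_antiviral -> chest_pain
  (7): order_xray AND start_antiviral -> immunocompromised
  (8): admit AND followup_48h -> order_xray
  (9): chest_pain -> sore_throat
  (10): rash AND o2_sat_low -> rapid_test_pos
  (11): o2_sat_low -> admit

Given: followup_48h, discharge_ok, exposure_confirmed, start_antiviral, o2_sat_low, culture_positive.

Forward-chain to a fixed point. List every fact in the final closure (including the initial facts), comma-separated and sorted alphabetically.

Round 1 fires (6), (11), giving chest_pain, admit.
Round 2 fires (1), (3), (8), (9), giving fever_present, isolate, order_xray, sore_throat.
Round 3 fires (2), (7), giving cough, immunocompromised.
Round 4 fires (4), (5), giving notify_public_health, order_pcr.

admit, chest_pain, cough, culture_positive, discharge_ok, exposure_confirmed, fever_present, followup_48h, immunocompromised, isolate, notify_public_health, o2_sat_low, order_pcr, order_xray, sore_throat, start_antiviral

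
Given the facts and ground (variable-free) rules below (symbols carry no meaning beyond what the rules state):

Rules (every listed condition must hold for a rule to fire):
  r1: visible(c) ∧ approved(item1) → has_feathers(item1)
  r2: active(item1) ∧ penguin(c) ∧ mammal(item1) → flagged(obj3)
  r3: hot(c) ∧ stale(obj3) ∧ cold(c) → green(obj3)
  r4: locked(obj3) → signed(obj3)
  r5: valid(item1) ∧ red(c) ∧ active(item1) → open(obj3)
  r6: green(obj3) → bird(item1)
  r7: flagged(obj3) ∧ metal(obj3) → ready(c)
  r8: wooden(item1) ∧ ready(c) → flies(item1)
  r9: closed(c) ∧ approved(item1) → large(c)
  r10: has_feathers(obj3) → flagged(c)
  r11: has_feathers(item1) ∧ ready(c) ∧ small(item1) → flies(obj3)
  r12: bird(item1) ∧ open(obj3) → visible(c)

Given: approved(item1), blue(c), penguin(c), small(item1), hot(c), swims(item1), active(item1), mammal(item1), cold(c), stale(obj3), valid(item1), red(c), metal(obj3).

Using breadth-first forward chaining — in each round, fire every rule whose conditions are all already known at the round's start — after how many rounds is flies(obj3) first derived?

Round 1 fires r2, r3, r5, giving flagged(obj3), green(obj3), open(obj3).
Round 2 fires r6, r7, giving bird(item1), ready(c).
Round 3 fires r12, giving visible(c).
Round 4 fires r1, giving has_feathers(item1).
Round 5 fires r11, giving flies(obj3).
flies(obj3) first appears in round 5.

5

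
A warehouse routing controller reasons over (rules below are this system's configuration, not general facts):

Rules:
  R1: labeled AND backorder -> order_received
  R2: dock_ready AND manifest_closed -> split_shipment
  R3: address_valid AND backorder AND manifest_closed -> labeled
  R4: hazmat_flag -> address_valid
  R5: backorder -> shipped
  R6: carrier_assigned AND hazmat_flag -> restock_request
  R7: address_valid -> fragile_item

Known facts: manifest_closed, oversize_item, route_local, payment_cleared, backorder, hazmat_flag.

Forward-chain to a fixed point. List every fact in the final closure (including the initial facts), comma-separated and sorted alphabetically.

Round 1: R4 [hazmat_flag -> address_valid]; R5 [backorder -> shipped]. Adds address_valid, shipped.
Round 2: R3 [address_valid AND backorder AND manifest_closed -> labeled]; R7 [address_valid -> fragile_item]. Adds labeled, fragile_item.
Round 3: R1 [labeled AND backorder -> order_received]. Adds order_received.

address_valid, backorder, fragile_item, hazmat_flag, labeled, manifest_closed, order_received, oversize_item, payment_cleared, route_local, shipped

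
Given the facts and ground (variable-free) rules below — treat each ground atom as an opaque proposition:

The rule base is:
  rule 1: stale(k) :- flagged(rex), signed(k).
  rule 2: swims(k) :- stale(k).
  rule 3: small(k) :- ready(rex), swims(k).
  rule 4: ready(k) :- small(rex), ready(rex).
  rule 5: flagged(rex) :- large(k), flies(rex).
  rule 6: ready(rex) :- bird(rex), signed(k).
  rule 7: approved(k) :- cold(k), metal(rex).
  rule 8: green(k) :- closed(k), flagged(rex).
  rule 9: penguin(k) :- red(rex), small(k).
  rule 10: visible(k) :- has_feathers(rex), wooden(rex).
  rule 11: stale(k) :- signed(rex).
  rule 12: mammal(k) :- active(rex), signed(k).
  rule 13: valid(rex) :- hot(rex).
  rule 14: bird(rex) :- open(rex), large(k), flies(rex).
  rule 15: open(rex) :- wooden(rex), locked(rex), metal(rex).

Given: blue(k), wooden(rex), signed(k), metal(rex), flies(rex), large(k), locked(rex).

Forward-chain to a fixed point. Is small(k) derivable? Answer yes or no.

yes

Round 1: rule 5 [flagged(rex) :- large(k), flies(rex).]; rule 15 [open(rex) :- wooden(rex), locked(rex), metal(rex).]. Adds flagged(rex), open(rex).
Round 2: rule 1 [stale(k) :- flagged(rex), signed(k).]; rule 14 [bird(rex) :- open(rex), large(k), flies(rex).]. Adds stale(k), bird(rex).
Round 3: rule 2 [swims(k) :- stale(k).]; rule 6 [ready(rex) :- bird(rex), signed(k).]. Adds swims(k), ready(rex).
Round 4: rule 3 [small(k) :- ready(rex), swims(k).]. Adds small(k).
small(k) appears in round 4, so it is derivable.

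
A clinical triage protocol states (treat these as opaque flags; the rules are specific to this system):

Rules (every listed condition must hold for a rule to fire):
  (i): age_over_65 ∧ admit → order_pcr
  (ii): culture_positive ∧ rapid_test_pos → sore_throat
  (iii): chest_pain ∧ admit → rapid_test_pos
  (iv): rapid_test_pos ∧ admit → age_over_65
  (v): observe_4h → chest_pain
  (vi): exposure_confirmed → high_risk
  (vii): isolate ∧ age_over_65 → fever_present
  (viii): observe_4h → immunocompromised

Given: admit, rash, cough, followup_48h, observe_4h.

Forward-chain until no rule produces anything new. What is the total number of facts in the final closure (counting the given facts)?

Round 1: (v) [observe_4h → chest_pain]; (viii) [observe_4h → immunocompromised]. New: chest_pain, immunocompromised.
Round 2: (iii) [chest_pain ∧ admit → rapid_test_pos]. New: rapid_test_pos.
Round 3: (iv) [rapid_test_pos ∧ admit → age_over_65]. New: age_over_65.
Round 4: (i) [age_over_65 ∧ admit → order_pcr]. New: order_pcr.
Closure: {admit, age_over_65, chest_pain, cough, followup_48h, immunocompromised, observe_4h, order_pcr, rapid_test_pos, rash} — 10 facts.

10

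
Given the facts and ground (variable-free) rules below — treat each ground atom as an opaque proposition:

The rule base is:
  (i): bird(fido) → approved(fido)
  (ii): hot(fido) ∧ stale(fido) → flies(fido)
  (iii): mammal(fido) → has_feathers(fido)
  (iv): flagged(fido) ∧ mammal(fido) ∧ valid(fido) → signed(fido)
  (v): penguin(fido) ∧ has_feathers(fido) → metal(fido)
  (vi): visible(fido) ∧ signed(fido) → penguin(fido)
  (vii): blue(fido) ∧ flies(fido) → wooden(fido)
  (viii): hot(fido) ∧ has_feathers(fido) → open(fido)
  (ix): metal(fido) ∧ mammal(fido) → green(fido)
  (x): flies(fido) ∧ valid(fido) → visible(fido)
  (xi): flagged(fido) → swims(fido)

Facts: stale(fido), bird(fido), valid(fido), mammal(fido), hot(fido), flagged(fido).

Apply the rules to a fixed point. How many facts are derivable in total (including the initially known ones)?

[1] (i) [bird(fido) → approved(fido)]; (ii) [hot(fido) ∧ stale(fido) → flies(fido)]; (iii) [mammal(fido) → has_feathers(fido)]; (iv) [flagged(fido) ∧ mammal(fido) ∧ valid(fido) → signed(fido)]; (xi) [flagged(fido) → swims(fido)]. ⇒ new: approved(fido), flies(fido), has_feathers(fido), signed(fido), swims(fido).
[2] (viii) [hot(fido) ∧ has_feathers(fido) → open(fido)]; (x) [flies(fido) ∧ valid(fido) → visible(fido)]. ⇒ new: open(fido), visible(fido).
[3] (vi) [visible(fido) ∧ signed(fido) → penguin(fido)]. ⇒ new: penguin(fido).
[4] (v) [penguin(fido) ∧ has_feathers(fido) → metal(fido)]. ⇒ new: metal(fido).
[5] (ix) [metal(fido) ∧ mammal(fido) → green(fido)]. ⇒ new: green(fido).
Closure: {approved(fido), bird(fido), flagged(fido), flies(fido), green(fido), has_feathers(fido), hot(fido), mammal(fido), metal(fido), open(fido), penguin(fido), signed(fido), stale(fido), swims(fido), valid(fido), visible(fido)} — 16 facts.

16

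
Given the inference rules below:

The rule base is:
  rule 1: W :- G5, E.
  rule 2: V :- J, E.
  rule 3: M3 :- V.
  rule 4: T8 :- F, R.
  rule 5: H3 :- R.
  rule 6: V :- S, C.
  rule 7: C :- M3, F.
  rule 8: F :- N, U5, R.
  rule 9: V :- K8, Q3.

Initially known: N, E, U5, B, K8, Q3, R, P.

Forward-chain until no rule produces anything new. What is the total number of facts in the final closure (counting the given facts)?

14

[1] rule 5 [H3 :- R.]; rule 8 [F :- N, U5, R.]; rule 9 [V :- K8, Q3.]. ⇒ new: H3, F, V.
[2] rule 3 [M3 :- V.]; rule 4 [T8 :- F, R.]. ⇒ new: M3, T8.
[3] rule 7 [C :- M3, F.]. ⇒ new: C.
Closure: {B, C, E, F, H3, K8, M3, N, P, Q3, R, T8, U5, V} — 14 facts.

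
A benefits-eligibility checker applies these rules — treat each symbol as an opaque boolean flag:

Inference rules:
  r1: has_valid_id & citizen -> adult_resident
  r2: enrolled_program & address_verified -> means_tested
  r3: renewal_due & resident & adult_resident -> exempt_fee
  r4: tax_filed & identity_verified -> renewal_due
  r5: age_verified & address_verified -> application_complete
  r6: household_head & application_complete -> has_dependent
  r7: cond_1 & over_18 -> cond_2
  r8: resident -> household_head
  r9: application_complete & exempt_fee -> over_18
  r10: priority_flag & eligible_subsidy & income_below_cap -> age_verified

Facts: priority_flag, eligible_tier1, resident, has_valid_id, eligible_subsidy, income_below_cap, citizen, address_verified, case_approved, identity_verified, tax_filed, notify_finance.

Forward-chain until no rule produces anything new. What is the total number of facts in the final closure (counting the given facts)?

20

Round 1: r1 [has_valid_id & citizen -> adult_resident]; r4 [tax_filed & identity_verified -> renewal_due]; r8 [resident -> household_head]; r10 [priority_flag & eligible_subsidy & income_below_cap -> age_verified]. New: adult_resident, renewal_due, household_head, age_verified.
Round 2: r3 [renewal_due & resident & adult_resident -> exempt_fee]; r5 [age_verified & address_verified -> application_complete]. New: exempt_fee, application_complete.
Round 3: r6 [household_head & application_complete -> has_dependent]; r9 [application_complete & exempt_fee -> over_18]. New: has_dependent, over_18.
Closure: {address_verified, adult_resident, age_verified, application_complete, case_approved, citizen, eligible_subsidy, eligible_tier1, exempt_fee, has_dependent, has_valid_id, household_head, identity_verified, income_below_cap, notify_finance, over_18, priority_flag, renewal_due, resident, tax_filed} — 20 facts.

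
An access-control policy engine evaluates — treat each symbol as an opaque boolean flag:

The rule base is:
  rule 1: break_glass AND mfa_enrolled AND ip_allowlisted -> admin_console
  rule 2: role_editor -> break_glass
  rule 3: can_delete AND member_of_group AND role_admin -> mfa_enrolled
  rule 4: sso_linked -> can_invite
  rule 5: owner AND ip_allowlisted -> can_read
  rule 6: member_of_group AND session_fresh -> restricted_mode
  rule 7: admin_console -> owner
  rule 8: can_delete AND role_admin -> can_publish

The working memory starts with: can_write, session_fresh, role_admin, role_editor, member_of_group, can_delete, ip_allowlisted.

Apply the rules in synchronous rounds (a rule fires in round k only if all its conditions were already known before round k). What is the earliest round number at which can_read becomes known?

4

Round 1 — rule 2, rule 3, rule 6, rule 8, derive break_glass, mfa_enrolled, restricted_mode, can_publish.
Round 2 — rule 1, derive admin_console.
Round 3 — rule 7, derive owner.
Round 4 — rule 5, derive can_read.
can_read first appears in round 4.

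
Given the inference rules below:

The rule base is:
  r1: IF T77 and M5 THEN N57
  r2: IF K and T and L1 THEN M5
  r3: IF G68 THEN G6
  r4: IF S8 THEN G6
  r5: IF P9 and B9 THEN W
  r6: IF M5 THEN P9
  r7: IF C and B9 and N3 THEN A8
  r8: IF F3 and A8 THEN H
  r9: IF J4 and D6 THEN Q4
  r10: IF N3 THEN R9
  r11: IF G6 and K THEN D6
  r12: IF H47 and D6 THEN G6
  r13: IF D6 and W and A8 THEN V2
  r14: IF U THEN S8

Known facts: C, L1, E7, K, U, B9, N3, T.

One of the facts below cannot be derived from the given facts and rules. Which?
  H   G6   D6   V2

Round 1 fires r2, r7, r10, r14, giving M5, A8, R9, S8.
Round 2 fires r4, r6, giving G6, P9.
Round 3 fires r5, r11, giving W, D6.
Round 4 fires r13, giving V2.
Derived: G6 (round 2), V2 (round 4), D6 (round 3). H never appears in any round.

H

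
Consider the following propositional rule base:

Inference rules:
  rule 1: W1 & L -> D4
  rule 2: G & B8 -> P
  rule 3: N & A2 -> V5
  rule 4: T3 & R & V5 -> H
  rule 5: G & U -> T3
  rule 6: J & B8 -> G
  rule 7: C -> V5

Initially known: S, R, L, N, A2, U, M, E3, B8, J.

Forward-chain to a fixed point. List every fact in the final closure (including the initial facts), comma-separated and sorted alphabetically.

Round 1 fires rule 3, rule 6, giving V5, G.
Round 2 fires rule 2, rule 5, giving P, T3.
Round 3 fires rule 4, giving H.

A2, B8, E3, G, H, J, L, M, N, P, R, S, T3, U, V5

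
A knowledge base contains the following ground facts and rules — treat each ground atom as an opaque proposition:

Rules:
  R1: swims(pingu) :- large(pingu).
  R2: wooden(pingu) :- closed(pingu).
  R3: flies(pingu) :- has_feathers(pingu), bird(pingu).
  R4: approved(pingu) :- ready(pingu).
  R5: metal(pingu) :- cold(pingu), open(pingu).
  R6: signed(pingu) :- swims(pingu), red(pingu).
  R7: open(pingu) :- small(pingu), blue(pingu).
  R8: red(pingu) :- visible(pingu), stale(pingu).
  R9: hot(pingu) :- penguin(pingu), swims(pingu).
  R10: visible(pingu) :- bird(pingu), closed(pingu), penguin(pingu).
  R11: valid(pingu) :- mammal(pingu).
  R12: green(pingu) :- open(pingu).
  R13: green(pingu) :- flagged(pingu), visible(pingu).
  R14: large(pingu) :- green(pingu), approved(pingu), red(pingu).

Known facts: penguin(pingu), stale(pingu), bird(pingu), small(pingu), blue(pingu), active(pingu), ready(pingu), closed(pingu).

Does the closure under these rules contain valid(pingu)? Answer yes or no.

Round 1: R2 [wooden(pingu) :- closed(pingu).]; R4 [approved(pingu) :- ready(pingu).]; R7 [open(pingu) :- small(pingu), blue(pingu).]; R10 [visible(pingu) :- bird(pingu), closed(pingu), penguin(pingu).]. Adds wooden(pingu), approved(pingu), open(pingu), visible(pingu).
Round 2: R8 [red(pingu) :- visible(pingu), stale(pingu).]; R12 [green(pingu) :- open(pingu).]. Adds red(pingu), green(pingu).
Round 3: R14 [large(pingu) :- green(pingu), approved(pingu), red(pingu).]. Adds large(pingu).
Round 4: R1 [swims(pingu) :- large(pingu).]. Adds swims(pingu).
Round 5: R6 [signed(pingu) :- swims(pingu), red(pingu).]; R9 [hot(pingu) :- penguin(pingu), swims(pingu).]. Adds signed(pingu), hot(pingu).
Fixed point reached. valid(pingu) is concluded only by R11; R11 needs mammal(pingu) (never derived).

no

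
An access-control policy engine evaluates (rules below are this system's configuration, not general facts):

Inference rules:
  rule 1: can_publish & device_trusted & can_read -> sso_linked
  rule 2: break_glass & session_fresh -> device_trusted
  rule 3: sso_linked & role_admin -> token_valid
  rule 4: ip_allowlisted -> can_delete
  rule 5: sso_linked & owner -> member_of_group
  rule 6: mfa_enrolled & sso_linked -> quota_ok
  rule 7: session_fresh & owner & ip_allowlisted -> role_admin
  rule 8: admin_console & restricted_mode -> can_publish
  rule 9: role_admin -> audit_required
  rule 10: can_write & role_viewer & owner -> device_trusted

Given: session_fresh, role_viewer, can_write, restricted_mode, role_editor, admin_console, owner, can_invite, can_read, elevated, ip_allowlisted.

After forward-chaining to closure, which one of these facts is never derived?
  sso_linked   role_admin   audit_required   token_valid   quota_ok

Round 1: rule 4 [ip_allowlisted -> can_delete]; rule 7 [session_fresh & owner & ip_allowlisted -> role_admin]; rule 8 [admin_console & restricted_mode -> can_publish]; rule 10 [can_write & role_viewer & owner -> device_trusted]. Adds can_delete, role_admin, can_publish, device_trusted.
Round 2: rule 1 [can_publish & device_trusted & can_read -> sso_linked]; rule 9 [role_admin -> audit_required]. Adds sso_linked, audit_required.
Round 3: rule 3 [sso_linked & role_admin -> token_valid]; rule 5 [sso_linked & owner -> member_of_group]. Adds token_valid, member_of_group.
Derived: role_admin (round 1), sso_linked (round 2), token_valid (round 3), audit_required (round 2). quota_ok never appears in any round.

quota_ok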